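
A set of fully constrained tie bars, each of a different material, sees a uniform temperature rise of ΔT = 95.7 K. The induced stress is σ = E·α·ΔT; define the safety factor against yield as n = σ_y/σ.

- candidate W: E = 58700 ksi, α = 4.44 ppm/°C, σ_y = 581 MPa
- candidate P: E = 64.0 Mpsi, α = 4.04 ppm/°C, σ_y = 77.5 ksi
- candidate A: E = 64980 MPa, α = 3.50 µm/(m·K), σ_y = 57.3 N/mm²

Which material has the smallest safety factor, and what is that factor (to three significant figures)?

In consistent units (E in GPa, α in ×10⁻⁶/K, σ_y in MPa):
  candidate W: E = 404.7, α = 4.44, σ_y = 581.0 → σ = 172 MPa, n = 3.38
  candidate P: E = 441.3, α = 4.04, σ_y = 534.3 → σ = 171 MPa, n = 3.13
  candidate A: E = 64.98, α = 3.50, σ_y = 57.30 → σ = 21.8 MPa, n = 2.63
Candidate A has the lowest safety factor, n = 2.63.

candidate A, n = 2.63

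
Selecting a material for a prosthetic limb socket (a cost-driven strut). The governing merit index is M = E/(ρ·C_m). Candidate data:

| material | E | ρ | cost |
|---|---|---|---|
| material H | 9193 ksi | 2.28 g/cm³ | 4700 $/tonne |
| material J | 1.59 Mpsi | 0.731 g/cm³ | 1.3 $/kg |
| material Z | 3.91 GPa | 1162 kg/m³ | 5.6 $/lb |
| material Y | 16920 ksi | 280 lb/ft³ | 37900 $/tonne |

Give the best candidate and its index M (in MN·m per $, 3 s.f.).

Convert each candidate to consistent units, then evaluate M:
  material H: E = 63.38 GPa, ρ = 2280 kg/m³, cost = 4.700 $/kg
  material J: E = 10.96 GPa, ρ = 731.0 kg/m³, cost = 1.300 $/kg
  material Z: E = 3.910 GPa, ρ = 1162 kg/m³, cost = 12.35 $/kg
  material Y: E = 116.7 GPa, ρ = 4485 kg/m³, cost = 37.90 $/kg
  material J: M = 11.5 MN·m per $
  material H: M = 5.91 MN·m per $
  material Y: M = 0.686 MN·m per $
  material Z: M = 0.273 MN·m per $
The maximum is for material J.

material J, M = 11.5 MN·m per $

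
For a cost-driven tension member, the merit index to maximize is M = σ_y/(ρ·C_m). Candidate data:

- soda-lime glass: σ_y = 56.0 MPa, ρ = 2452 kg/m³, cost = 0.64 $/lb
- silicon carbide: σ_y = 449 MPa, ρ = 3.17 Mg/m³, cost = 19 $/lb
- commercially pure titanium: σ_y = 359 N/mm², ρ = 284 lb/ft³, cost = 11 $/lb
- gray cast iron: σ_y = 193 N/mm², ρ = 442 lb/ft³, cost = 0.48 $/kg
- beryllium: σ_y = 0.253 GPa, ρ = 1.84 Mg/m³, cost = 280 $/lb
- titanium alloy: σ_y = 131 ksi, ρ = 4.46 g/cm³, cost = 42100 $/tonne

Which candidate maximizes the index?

Normalizing units and computing the index:
  soda-lime glass: σ_y = 56.00 MPa, ρ = 2452 kg/m³, cost = 1.411 $/kg
  silicon carbide: σ_y = 449.0 MPa, ρ = 3170 kg/m³, cost = 41.89 $/kg
  commercially pure titanium: σ_y = 359.0 MPa, ρ = 4549 kg/m³, cost = 24.25 $/kg
  gray cast iron: σ_y = 193.0 MPa, ρ = 7080 kg/m³, cost = 0.4800 $/kg
  beryllium: σ_y = 253.0 MPa, ρ = 1840 kg/m³, cost = 617.3 $/kg
  titanium alloy: σ_y = 903.2 MPa, ρ = 4460 kg/m³, cost = 42.10 $/kg
  gray cast iron: M = 56.8 kN·m per $
  soda-lime glass: M = 16.2 kN·m per $
  titanium alloy: M = 4.81 kN·m per $
  silicon carbide: M = 3.38 kN·m per $
  commercially pure titanium: M = 3.25 kN·m per $
  beryllium: M = 0.223 kN·m per $
Gray cast iron has the largest M.

gray cast iron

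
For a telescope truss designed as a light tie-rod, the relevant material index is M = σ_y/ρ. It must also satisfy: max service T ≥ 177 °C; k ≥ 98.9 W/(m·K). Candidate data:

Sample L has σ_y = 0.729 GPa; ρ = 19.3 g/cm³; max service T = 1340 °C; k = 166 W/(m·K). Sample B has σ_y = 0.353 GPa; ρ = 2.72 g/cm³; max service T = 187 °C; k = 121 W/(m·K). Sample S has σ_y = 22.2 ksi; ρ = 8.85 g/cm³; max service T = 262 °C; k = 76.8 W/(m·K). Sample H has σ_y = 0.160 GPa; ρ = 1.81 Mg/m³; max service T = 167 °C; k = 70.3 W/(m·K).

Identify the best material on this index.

Screen on constraints: max service T ≥ 177 °C; k ≥ 98.9 W/(m·K). Survivors: sample L, sample B.
After converting to SI:
  sample L: σ_y = 729.0 MPa, ρ = 19300 kg/m³
  sample B: σ_y = 353.0 MPa, ρ = 2720 kg/m³
  sample B: M = 130 kN·m/kg
  sample L: M = 37.8 kN·m/kg
The maximum is for sample B.

sample B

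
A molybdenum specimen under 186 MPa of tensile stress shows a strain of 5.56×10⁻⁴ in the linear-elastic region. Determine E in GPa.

335 GPa

E = σ/ε = 186 MPa / 5.56×10⁻⁴ = 334500 MPa = 335 GPa.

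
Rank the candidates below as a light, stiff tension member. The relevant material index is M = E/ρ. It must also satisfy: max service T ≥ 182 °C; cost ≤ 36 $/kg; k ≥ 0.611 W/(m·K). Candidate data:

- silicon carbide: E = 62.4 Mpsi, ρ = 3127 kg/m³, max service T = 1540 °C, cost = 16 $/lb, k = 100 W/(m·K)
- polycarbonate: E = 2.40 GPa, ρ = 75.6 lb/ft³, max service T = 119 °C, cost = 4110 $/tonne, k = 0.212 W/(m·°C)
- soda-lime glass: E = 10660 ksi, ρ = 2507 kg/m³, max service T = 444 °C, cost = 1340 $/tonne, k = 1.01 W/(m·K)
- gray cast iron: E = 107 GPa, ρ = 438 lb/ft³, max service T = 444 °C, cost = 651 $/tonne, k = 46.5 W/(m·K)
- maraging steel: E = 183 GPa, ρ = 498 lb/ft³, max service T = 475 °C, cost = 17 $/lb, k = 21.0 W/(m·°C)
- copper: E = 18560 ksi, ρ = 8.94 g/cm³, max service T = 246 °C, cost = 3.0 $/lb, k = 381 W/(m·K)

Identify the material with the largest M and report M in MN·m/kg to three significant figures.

silicon carbide, M = 138 MN·m/kg

Screen on constraints: max service T ≥ 182 °C; cost ≤ 36 $/kg; k ≥ 0.611 W/(m·K). Survivors: silicon carbide, soda-lime glass, gray cast iron, copper.
In SI units:
  silicon carbide: E = 430.2 GPa, ρ = 3127 kg/m³
  soda-lime glass: E = 73.50 GPa, ρ = 2507 kg/m³
  gray cast iron: E = 107.0 GPa, ρ = 7016 kg/m³
  copper: E = 128.0 GPa, ρ = 8940 kg/m³
  silicon carbide: M = 138 MN·m/kg
  soda-lime glass: M = 29.3 MN·m/kg
  gray cast iron: M = 15.3 MN·m/kg
  copper: M = 14.3 MN·m/kg
The maximum is for silicon carbide.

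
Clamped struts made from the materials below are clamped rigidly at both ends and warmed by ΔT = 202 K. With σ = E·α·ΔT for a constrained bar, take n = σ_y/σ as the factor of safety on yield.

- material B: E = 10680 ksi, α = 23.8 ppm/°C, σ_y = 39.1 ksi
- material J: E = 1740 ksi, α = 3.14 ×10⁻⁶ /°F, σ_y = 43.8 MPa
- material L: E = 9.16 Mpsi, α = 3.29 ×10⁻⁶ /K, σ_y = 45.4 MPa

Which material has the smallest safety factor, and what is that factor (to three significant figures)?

With everything in SI (GPa, ×10⁻⁶/K, MPa):
  material B: E = 73.64, α = 23.8, σ_y = 269.6 → σ = 354 MPa, n = 0.762
  material J: E = 12.00, α = 5.65, σ_y = 43.80 → σ = 13.7 MPa, n = 3.20
  material L: E = 63.16, α = 3.29, σ_y = 45.40 → σ = 42.0 MPa, n = 1.08
Material B has the lowest safety factor, n = 0.762.

material B, n = 0.762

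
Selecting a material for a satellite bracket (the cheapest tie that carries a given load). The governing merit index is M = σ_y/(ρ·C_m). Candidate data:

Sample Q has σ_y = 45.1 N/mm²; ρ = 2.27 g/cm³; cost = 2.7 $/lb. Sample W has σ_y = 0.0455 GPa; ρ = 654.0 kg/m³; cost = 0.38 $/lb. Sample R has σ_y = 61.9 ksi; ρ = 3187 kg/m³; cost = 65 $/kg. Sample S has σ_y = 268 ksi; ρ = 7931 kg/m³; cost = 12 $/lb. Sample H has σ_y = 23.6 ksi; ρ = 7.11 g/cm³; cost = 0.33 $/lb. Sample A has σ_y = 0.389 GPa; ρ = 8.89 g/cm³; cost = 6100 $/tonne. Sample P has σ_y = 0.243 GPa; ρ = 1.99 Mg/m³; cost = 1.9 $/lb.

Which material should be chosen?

Normalizing units and computing the index:
  sample Q: σ_y = 45.10 MPa, ρ = 2270 kg/m³, cost = 5.952 $/kg
  sample W: σ_y = 45.50 MPa, ρ = 654.0 kg/m³, cost = 0.8377 $/kg
  sample R: σ_y = 426.8 MPa, ρ = 3187 kg/m³, cost = 65.00 $/kg
  sample S: σ_y = 1848 MPa, ρ = 7931 kg/m³, cost = 26.46 $/kg
  sample H: σ_y = 162.7 MPa, ρ = 7110 kg/m³, cost = 0.7275 $/kg
  sample A: σ_y = 389.0 MPa, ρ = 8890 kg/m³, cost = 6.100 $/kg
  sample P: σ_y = 243.0 MPa, ρ = 1990 kg/m³, cost = 4.189 $/kg
  sample W: M = 83.0 kN·m per $
  sample H: M = 31.5 kN·m per $
  sample P: M = 29.2 kN·m per $
  sample S: M = 8.81 kN·m per $
  sample A: M = 7.17 kN·m per $
  sample Q: M = 3.34 kN·m per $
  sample R: M = 2.06 kN·m per $
The maximum is for sample W.

sample W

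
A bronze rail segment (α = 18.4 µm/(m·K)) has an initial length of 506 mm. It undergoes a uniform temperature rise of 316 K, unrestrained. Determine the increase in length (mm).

ΔL = α·L₀·ΔT = 18.4×10⁻⁶ × 506 mm × 316.0 K = 2.94 mm.

2.94 mm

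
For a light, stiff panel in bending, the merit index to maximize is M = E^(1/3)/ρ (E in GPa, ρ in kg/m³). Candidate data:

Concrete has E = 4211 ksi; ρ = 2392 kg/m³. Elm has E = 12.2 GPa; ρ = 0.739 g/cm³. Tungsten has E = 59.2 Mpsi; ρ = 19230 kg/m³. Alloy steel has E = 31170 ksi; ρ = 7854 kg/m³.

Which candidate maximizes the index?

elm

After converting to SI:
  concrete: E = 29.03 GPa, ρ = 2392 kg/m³
  elm: E = 12.20 GPa, ρ = 739.0 kg/m³
  tungsten: E = 408.2 GPa, ρ = 19230 kg/m³
  alloy steel: E = 214.9 GPa, ρ = 7854 kg/m³
  elm: M = 3.12×10⁻³
  concrete: M = 1.28×10⁻³
  alloy steel: M = 0.763×10⁻³
  tungsten: M = 0.386×10⁻³
Elm has the largest M.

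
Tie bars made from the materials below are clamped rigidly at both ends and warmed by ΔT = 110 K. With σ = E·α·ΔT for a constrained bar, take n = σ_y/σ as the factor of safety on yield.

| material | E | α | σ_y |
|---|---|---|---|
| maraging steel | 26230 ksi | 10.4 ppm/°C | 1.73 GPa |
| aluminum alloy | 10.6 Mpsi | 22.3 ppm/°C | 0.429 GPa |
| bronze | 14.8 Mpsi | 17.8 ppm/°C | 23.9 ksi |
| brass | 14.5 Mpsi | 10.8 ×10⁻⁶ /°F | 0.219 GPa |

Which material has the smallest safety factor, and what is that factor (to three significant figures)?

bronze, n = 0.825

In consistent units (E in GPa, α in ×10⁻⁶/K, σ_y in MPa):
  maraging steel: E = 180.8, α = 10.4, σ_y = 1730 → σ = 207 MPa, n = 8.36
  aluminum alloy: E = 73.08, α = 22.3, σ_y = 429.0 → σ = 179 MPa, n = 2.39
  bronze: E = 102.0, α = 17.8, σ_y = 164.8 → σ = 200 MPa, n = 0.825
  brass: E = 99.97, α = 19.4, σ_y = 219.0 → σ = 214 MPa, n = 1.02
Bronze has the lowest safety factor, n = 0.825.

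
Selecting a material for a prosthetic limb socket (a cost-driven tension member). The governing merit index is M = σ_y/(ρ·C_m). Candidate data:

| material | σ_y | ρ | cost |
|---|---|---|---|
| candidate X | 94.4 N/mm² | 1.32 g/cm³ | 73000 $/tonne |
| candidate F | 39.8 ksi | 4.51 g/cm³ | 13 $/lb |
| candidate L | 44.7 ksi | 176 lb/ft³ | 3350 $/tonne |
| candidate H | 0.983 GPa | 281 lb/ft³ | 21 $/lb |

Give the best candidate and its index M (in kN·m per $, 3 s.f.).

candidate L, M = 32.6 kN·m per $

After converting to SI:
  candidate X: σ_y = 94.40 MPa, ρ = 1320 kg/m³, cost = 73.00 $/kg
  candidate F: σ_y = 274.4 MPa, ρ = 4510 kg/m³, cost = 28.66 $/kg
  candidate L: σ_y = 308.2 MPa, ρ = 2819 kg/m³, cost = 3.350 $/kg
  candidate H: σ_y = 983.0 MPa, ρ = 4501 kg/m³, cost = 46.30 $/kg
  candidate L: M = 32.6 kN·m per $
  candidate H: M = 4.72 kN·m per $
  candidate F: M = 2.12 kN·m per $
  candidate X: M = 0.980 kN·m per $
Highest index: candidate L.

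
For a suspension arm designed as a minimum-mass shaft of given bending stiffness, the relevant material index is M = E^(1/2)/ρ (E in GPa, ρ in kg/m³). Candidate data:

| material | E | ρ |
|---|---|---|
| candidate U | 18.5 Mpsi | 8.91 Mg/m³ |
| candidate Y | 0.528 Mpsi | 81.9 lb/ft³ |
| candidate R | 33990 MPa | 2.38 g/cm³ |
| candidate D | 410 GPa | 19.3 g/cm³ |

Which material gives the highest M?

Normalizing units and computing the index:
  candidate U: E = 127.6 GPa, ρ = 8910 kg/m³
  candidate Y: E = 3.640 GPa, ρ = 1312 kg/m³
  candidate R: E = 33.99 GPa, ρ = 2380 kg/m³
  candidate D: E = 410.0 GPa, ρ = 19300 kg/m³
  candidate R: M = 2.45×10⁻³
  candidate Y: M = 1.45×10⁻³
  candidate U: M = 1.27×10⁻³
  candidate D: M = 1.05×10⁻³
Candidate R has the largest M.

candidate R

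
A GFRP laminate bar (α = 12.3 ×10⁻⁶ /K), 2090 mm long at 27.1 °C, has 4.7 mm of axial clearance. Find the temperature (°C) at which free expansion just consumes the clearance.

210 °C

α·L₀·ΔT = 4.7 mm ⇒ ΔT = 4.7 / (12.3×10⁻⁶ × 2090.0) = 182.8 K.
T = 27.1 + 182.8 = 209.9 °C.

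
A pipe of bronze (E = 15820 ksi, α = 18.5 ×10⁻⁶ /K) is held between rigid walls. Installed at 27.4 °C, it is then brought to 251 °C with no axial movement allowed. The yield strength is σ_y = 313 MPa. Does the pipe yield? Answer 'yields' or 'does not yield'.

E = 15820 ksi = 109.1 GPa.
ΔT = 223.6 K. Constrained thermal stress σ = E·α·ΔT = 109.1×10³ MPa × 18.5×10⁻⁶ × 223.6 = 451 MPa (compressive).
Compare to σ_y = 313 MPa: σ ≥ σ_y, so it yields.

yields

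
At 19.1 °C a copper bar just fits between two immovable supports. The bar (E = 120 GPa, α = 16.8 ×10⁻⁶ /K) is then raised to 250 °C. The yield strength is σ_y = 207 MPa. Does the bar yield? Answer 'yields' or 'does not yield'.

yields

ΔT = 230.9 K. Constrained thermal stress σ = E·α·ΔT = 120.0×10³ MPa × 16.8×10⁻⁶ × 230.9 = 465 MPa (compressive).
Compare to σ_y = 207 MPa: σ ≥ σ_y, so it yields.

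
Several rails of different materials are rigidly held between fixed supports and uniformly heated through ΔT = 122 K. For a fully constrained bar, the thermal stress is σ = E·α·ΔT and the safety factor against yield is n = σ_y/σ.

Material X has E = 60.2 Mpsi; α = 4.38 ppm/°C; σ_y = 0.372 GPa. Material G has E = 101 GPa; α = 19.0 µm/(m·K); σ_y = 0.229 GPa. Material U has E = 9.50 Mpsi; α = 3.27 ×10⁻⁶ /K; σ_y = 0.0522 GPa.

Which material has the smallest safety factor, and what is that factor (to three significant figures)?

material G, n = 0.978

Per material, after unit conversion:
  material X: E = 415.1, α = 4.38, σ_y = 372.0 → σ = 222 MPa, n = 1.68
  material G: E = 101.0, α = 19.0, σ_y = 229.0 → σ = 234 MPa, n = 0.978
  material U: E = 65.50, α = 3.27, σ_y = 52.20 → σ = 26.1 MPa, n = 2.00
The minimum is material G at n = 0.978.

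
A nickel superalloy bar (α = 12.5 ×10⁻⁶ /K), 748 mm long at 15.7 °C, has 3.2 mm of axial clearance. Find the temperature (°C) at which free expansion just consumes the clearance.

358 °C

α·L₀·ΔT = 3.2 mm ⇒ ΔT = 3.2 / (12.5×10⁻⁶ × 748.0) = 342.2 K.
T = 15.7 + 342.2 = 357.9 °C.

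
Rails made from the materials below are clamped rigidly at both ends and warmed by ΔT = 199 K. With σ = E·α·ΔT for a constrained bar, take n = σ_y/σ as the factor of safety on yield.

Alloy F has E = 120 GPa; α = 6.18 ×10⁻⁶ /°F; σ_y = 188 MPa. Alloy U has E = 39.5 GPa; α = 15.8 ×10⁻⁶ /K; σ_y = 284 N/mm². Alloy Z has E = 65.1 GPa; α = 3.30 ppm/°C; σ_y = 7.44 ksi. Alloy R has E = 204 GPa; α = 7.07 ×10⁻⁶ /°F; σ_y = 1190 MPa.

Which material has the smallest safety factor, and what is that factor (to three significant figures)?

Per material, after unit conversion:
  alloy F: E = 120.0, α = 11.1, σ_y = 188.0 → σ = 266 MPa, n = 0.708
  alloy U: E = 39.50, α = 15.8, σ_y = 284.0 → σ = 124 MPa, n = 2.29
  alloy Z: E = 65.10, α = 3.30, σ_y = 51.30 → σ = 42.8 MPa, n = 1.20
  alloy R: E = 204.0, α = 12.7, σ_y = 1190 → σ = 517 MPa, n = 2.30
The minimum is alloy F at n = 0.708.

alloy F, n = 0.708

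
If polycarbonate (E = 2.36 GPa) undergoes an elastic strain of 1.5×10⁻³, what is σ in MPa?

σ = E·ε = 2360 MPa × 1.5×10⁻³ = 3.54 MPa.

3.54 MPa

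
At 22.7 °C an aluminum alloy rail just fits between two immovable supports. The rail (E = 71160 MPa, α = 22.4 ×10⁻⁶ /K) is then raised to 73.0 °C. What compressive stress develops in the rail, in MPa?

80.2 MPa

E = 71160 MPa = 71.16 GPa.
ΔT = 50.30 K. Constrained thermal stress σ = E·α·ΔT = 71.16×10³ MPa × 22.4×10⁻⁶ × 50.30 = 80.2 MPa (compressive).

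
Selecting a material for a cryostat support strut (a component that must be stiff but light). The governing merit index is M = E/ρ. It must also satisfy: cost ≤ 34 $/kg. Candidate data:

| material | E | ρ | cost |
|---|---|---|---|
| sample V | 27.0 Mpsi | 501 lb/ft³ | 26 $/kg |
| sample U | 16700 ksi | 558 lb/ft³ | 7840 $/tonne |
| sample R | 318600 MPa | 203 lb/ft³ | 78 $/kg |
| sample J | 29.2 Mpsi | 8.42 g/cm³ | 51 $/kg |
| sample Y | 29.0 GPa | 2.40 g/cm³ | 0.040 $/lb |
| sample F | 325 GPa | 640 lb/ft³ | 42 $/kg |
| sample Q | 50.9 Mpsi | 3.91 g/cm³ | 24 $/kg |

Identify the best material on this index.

Screen on constraints: cost ≤ 34 $/kg. Survivors: sample V, sample U, sample Y, sample Q.
Putting every candidate on a common basis:
  sample V: E = 186.2 GPa, ρ = 8025 kg/m³
  sample U: E = 115.1 GPa, ρ = 8938 kg/m³
  sample Y: E = 29.00 GPa, ρ = 2400 kg/m³
  sample Q: E = 350.9 GPa, ρ = 3910 kg/m³
  sample Q: M = 89.8 MN·m/kg
  sample V: M = 23.2 MN·m/kg
  sample U: M = 12.9 MN·m/kg
  sample Y: M = 12.1 MN·m/kg
Highest index: sample Q.

sample Q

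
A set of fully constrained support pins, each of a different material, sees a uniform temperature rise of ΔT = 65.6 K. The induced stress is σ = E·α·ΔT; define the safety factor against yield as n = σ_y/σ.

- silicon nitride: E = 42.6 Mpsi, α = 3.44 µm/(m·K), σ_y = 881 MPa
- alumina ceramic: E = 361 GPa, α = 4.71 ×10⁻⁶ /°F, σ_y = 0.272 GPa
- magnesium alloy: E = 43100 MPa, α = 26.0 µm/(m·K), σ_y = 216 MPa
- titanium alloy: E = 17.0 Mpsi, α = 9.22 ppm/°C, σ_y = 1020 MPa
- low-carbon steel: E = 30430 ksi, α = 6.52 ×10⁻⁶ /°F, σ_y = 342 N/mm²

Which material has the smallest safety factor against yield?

alumina ceramic

In consistent units (E in GPa, α in ×10⁻⁶/K, σ_y in MPa):
  silicon nitride: E = 293.7, α = 3.44, σ_y = 881.0 → σ = 66.3 MPa, n = 13.3
  alumina ceramic: E = 361.0, α = 8.48, σ_y = 272.0 → σ = 201 MPa, n = 1.35
  magnesium alloy: E = 43.10, α = 26.0, σ_y = 216.0 → σ = 73.5 MPa, n = 2.94
  titanium alloy: E = 117.2, α = 9.22, σ_y = 1020 → σ = 70.9 MPa, n = 14.4
  low-carbon steel: E = 209.8, α = 11.7, σ_y = 342.0 → σ = 162 MPa, n = 2.12
Alumina ceramic has the lowest safety factor, n = 1.35.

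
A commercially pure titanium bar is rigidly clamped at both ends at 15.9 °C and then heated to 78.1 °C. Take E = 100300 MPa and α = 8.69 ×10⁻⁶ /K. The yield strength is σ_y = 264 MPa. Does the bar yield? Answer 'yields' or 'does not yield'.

does not yield

E = 100300 MPa = 100.3 GPa.
ΔT = 62.20 K. Constrained thermal stress σ = E·α·ΔT = 100.3×10³ MPa × 8.69×10⁻⁶ × 62.20 = 54.2 MPa (compressive).
Compare to σ_y = 264 MPa: σ < σ_y, so it does not yield.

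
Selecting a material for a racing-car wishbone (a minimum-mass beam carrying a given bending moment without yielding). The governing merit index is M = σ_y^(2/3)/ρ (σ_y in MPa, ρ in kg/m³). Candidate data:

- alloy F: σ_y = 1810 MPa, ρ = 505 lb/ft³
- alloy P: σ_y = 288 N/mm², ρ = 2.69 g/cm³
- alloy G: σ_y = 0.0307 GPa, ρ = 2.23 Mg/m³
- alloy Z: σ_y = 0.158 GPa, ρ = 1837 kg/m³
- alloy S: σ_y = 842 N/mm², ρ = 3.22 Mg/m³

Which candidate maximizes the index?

In SI units:
  alloy F: σ_y = 1810 MPa, ρ = 8089 kg/m³
  alloy P: σ_y = 288.0 MPa, ρ = 2690 kg/m³
  alloy G: σ_y = 30.70 MPa, ρ = 2230 kg/m³
  alloy Z: σ_y = 158.0 MPa, ρ = 1837 kg/m³
  alloy S: σ_y = 842.0 MPa, ρ = 3220 kg/m³
  alloy S: M = 27.7×10⁻³
  alloy F: M = 18.4×10⁻³
  alloy P: M = 16.2×10⁻³
  alloy Z: M = 15.9×10⁻³
  alloy G: M = 4.40×10⁻³
Alloy S has the largest M.

alloy S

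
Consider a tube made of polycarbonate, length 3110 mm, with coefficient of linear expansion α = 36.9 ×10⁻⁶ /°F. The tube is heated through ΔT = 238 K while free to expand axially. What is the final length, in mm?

3159.2 mm

Convert α: 36.9×10⁻⁶/°F × (9/5) = 66.4×10⁻⁶/K.
ΔL = α·L₀·ΔT = 66.4×10⁻⁶ × 3110 mm × 238.0 K = 49.2 mm.
L = L₀ + ΔL = 3110 + 49.2 = 3159.2 mm.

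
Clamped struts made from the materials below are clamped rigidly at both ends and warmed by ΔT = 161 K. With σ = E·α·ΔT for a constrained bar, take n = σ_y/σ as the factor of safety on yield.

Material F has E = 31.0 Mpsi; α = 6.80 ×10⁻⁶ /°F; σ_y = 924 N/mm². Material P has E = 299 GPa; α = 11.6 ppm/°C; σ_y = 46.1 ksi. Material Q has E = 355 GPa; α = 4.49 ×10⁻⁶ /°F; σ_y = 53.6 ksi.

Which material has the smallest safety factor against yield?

With everything in SI (GPa, ×10⁻⁶/K, MPa):
  material F: E = 213.7, α = 12.2, σ_y = 924.0 → σ = 421 MPa, n = 2.19
  material P: E = 299.0, α = 11.6, σ_y = 317.8 → σ = 558 MPa, n = 0.569
  material Q: E = 355.0, α = 8.08, σ_y = 369.6 → σ = 462 MPa, n = 0.800
The minimum is material P at n = 0.569.

material P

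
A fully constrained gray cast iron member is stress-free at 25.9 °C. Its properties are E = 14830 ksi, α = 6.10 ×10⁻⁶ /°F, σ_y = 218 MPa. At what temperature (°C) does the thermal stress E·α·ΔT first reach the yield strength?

E = 14830 ksi = 102.2 GPa.
α = 6.10×10⁻⁶/°F × 9/5 = 11.0×10⁻⁶/K.
E·α·ΔT = 218.0 MPa ⇒ ΔT = 218.0 / (102.2×10³ × 11.0×10⁻⁶) = 194.2 K.
T = 25.9 + 194.2 = 220.1 °C.

220 °C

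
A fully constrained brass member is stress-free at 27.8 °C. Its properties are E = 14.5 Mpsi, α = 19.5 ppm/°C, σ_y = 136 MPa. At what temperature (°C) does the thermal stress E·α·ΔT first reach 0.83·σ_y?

85.7 °C

E = 14.5 Mpsi = 99.97 GPa.
E·α·ΔT = 112.9 MPa ⇒ ΔT = 112.9 / (99.97×10³ × 19.5×10⁻⁶) = 57.90 K.
T = 27.8 + 57.90 = 85.70 °C.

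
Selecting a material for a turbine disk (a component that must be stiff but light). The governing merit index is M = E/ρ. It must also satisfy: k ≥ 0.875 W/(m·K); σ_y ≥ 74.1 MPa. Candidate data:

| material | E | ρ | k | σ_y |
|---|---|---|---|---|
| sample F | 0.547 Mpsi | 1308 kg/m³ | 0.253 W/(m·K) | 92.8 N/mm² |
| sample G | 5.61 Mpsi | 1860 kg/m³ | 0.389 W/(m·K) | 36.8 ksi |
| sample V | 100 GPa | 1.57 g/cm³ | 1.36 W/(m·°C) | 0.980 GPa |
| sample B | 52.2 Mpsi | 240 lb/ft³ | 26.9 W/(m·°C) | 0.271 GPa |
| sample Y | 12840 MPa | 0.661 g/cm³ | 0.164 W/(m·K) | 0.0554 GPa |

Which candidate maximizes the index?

Screen on constraints: k ≥ 0.875 W/(m·K); σ_y ≥ 74.1 MPa. Survivors: sample V, sample B.
In SI units:
  sample V: E = 100.0 GPa, ρ = 1570 kg/m³
  sample B: E = 359.9 GPa, ρ = 3844 kg/m³
  sample B: M = 93.6 MN·m/kg
  sample V: M = 63.7 MN·m/kg
Sample B ranks first.

sample B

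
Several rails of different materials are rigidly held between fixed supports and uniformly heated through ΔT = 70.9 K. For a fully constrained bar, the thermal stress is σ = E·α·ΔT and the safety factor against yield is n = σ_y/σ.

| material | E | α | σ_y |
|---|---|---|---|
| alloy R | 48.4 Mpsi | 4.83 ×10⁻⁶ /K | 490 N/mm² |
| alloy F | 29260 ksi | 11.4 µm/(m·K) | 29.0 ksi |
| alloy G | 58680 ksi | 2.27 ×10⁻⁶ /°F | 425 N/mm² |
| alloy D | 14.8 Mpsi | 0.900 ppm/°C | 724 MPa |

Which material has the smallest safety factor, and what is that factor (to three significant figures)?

Converting E to GPa, α to ×10⁻⁶/K, σ_y to MPa, then σ and n for each:
  alloy R: E = 333.7, α = 4.83, σ_y = 490.0 → σ = 114 MPa, n = 4.29
  alloy F: E = 201.7, α = 11.4, σ_y = 199.9 → σ = 163 MPa, n = 1.23
  alloy G: E = 404.6, α = 4.09, σ_y = 425.0 → σ = 117 MPa, n = 3.63
  alloy D: E = 102.0, α = 0.900, σ_y = 724.0 → σ = 6.51 MPa, n = 111
Alloy F has the lowest safety factor, n = 1.23.

alloy F, n = 1.23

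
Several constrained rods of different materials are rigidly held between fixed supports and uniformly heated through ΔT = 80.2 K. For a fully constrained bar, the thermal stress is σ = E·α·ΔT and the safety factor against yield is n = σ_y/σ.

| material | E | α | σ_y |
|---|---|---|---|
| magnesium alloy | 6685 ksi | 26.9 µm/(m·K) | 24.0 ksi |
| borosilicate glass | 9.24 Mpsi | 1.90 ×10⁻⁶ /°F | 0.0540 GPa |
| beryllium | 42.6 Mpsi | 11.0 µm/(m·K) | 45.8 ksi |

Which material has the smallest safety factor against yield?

beryllium

With everything in SI (GPa, ×10⁻⁶/K, MPa):
  magnesium alloy: E = 46.09, α = 26.9, σ_y = 165.5 → σ = 99.4 MPa, n = 1.66
  borosilicate glass: E = 63.71, α = 3.42, σ_y = 54.00 → σ = 17.5 MPa, n = 3.09
  beryllium: E = 293.7, α = 11.0, σ_y = 315.8 → σ = 259 MPa, n = 1.22
Smallest n: beryllium with n = 1.22.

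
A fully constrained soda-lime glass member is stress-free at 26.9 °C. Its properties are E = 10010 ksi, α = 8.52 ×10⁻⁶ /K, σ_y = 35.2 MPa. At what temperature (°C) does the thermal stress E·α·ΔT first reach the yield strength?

E = 10010 ksi = 69.02 GPa.
E·α·ΔT = 35.20 MPa ⇒ ΔT = 35.20 / (69.02×10³ × 8.52×10⁻⁶) = 59.86 K.
T = 26.9 + 59.86 = 86.76 °C.

86.8 °C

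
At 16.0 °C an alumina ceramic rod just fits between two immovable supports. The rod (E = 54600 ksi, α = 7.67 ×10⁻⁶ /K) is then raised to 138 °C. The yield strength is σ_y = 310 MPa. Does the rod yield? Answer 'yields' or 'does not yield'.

yields

E = 54600 ksi = 376.5 GPa.
ΔT = 122.0 K. Constrained thermal stress σ = E·α·ΔT = 376.5×10³ MPa × 7.67×10⁻⁶ × 122.0 = 352 MPa (compressive).
Compare to σ_y = 310 MPa: σ ≥ σ_y, so it yields.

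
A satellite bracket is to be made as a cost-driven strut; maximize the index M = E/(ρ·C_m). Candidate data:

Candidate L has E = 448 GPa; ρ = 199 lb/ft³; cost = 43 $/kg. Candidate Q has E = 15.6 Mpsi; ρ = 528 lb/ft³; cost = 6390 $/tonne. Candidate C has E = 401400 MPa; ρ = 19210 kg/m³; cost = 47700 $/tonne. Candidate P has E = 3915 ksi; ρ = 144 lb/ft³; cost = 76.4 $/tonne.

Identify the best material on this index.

candidate P

Normalizing units and computing the index:
  candidate L: E = 448.0 GPa, ρ = 3188 kg/m³, cost = 43.00 $/kg
  candidate Q: E = 107.6 GPa, ρ = 8458 kg/m³, cost = 6.390 $/kg
  candidate C: E = 401.4 GPa, ρ = 19210 kg/m³, cost = 47.70 $/kg
  candidate P: E = 26.99 GPa, ρ = 2307 kg/m³, cost = 0.07640 $/kg
  candidate P: M = 153 MN·m per $
  candidate L: M = 3.27 MN·m per $
  candidate Q: M = 1.99 MN·m per $
  candidate C: M = 0.438 MN·m per $
Highest index: candidate P.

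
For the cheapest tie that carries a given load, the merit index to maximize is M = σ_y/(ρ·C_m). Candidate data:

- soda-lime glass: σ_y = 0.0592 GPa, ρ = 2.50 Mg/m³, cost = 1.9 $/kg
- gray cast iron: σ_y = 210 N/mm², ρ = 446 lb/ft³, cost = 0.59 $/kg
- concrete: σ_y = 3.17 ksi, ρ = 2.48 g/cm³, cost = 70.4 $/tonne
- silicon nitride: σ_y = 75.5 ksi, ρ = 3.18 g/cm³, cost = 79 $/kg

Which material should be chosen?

concrete

Normalizing units and computing the index:
  soda-lime glass: σ_y = 59.20 MPa, ρ = 2500 kg/m³, cost = 1.900 $/kg
  gray cast iron: σ_y = 210.0 MPa, ρ = 7144 kg/m³, cost = 0.5900 $/kg
  concrete: σ_y = 21.86 MPa, ρ = 2480 kg/m³, cost = 0.07040 $/kg
  silicon nitride: σ_y = 520.6 MPa, ρ = 3180 kg/m³, cost = 79.00 $/kg
  concrete: M = 125 kN·m per $
  gray cast iron: M = 49.8 kN·m per $
  soda-lime glass: M = 12.5 kN·m per $
  silicon nitride: M = 2.07 kN·m per $
Concrete ranks first.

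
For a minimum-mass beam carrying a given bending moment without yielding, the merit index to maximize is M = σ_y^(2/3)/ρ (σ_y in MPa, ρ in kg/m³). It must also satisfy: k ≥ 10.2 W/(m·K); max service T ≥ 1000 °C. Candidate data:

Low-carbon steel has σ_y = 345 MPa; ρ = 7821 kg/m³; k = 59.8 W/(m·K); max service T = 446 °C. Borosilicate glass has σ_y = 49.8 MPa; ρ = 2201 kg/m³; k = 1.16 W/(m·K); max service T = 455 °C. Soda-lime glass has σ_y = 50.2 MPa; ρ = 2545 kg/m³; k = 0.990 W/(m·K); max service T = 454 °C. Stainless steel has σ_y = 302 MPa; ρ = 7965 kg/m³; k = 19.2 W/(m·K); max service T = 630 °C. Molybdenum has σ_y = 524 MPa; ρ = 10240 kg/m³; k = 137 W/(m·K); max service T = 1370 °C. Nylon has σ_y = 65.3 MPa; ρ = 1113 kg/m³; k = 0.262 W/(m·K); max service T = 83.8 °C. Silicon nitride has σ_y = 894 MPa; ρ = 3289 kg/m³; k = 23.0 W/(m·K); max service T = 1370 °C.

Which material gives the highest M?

Screen on constraints: k ≥ 10.2 W/(m·K); max service T ≥ 1000 °C. Survivors: molybdenum, silicon nitride.
Evaluate M for each candidate:
  silicon nitride: M = 28.2×10⁻³
  molybdenum: M = 6.35×10⁻³
Highest index: silicon nitride.

silicon nitride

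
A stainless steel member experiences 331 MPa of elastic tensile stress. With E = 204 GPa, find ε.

ε = σ/E = 331 / 204000 = 1.62×10⁻³.

1.62×10⁻³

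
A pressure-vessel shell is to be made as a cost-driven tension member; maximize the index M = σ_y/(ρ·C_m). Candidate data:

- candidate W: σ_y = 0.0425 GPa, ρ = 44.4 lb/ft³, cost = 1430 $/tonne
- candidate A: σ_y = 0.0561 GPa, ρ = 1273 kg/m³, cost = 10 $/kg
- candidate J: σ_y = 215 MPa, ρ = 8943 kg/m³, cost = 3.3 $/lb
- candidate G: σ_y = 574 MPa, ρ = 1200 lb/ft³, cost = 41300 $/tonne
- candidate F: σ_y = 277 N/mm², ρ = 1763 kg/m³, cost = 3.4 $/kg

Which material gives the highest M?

In SI units:
  candidate W: σ_y = 42.50 MPa, ρ = 711.2 kg/m³, cost = 1.430 $/kg
  candidate A: σ_y = 56.10 MPa, ρ = 1273 kg/m³, cost = 10.00 $/kg
  candidate J: σ_y = 215.0 MPa, ρ = 8943 kg/m³, cost = 7.275 $/kg
  candidate G: σ_y = 574.0 MPa, ρ = 19220 kg/m³, cost = 41.30 $/kg
  candidate F: σ_y = 277.0 MPa, ρ = 1763 kg/m³, cost = 3.400 $/kg
  candidate F: M = 46.2 kN·m per $
  candidate W: M = 41.8 kN·m per $
  candidate A: M = 4.41 kN·m per $
  candidate J: M = 3.30 kN·m per $
  candidate G: M = 0.723 kN·m per $
Candidate F ranks first.

candidate F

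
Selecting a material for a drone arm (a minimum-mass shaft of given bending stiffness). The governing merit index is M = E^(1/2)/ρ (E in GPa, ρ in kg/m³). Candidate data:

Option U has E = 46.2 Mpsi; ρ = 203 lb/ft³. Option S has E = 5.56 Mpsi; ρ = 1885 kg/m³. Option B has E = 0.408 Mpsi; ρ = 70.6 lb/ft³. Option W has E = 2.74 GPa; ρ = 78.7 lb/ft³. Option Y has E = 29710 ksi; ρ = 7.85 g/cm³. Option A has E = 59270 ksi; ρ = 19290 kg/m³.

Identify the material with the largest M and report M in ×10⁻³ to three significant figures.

After converting to SI:
  option U: E = 318.5 GPa, ρ = 3252 kg/m³
  option S: E = 38.33 GPa, ρ = 1885 kg/m³
  option B: E = 2.813 GPa, ρ = 1131 kg/m³
  option W: E = 2.740 GPa, ρ = 1261 kg/m³
  option Y: E = 204.8 GPa, ρ = 7850 kg/m³
  option A: E = 408.7 GPa, ρ = 19290 kg/m³
  option U: M = 5.49×10⁻³
  option S: M = 3.28×10⁻³
  option Y: M = 1.82×10⁻³
  option B: M = 1.48×10⁻³
  option W: M = 1.31×10⁻³
  option A: M = 1.05×10⁻³
Highest index: option U.

option U, M = 5.49×10⁻³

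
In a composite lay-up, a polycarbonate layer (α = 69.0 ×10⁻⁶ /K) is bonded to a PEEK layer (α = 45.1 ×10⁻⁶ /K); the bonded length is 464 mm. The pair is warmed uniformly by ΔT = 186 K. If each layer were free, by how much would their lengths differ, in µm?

Δα = |69.0 − 45.1|×10⁻⁶/K = 23.9×10⁻⁶/K.
ΔL_mismatch = Δα·L·ΔT = 23.9×10⁻⁶ × 464.0 mm × 186.0 K = 2060 µm.

2060 µm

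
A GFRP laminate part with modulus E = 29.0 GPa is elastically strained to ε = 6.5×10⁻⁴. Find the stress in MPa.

σ = E·ε = 29000 MPa × 6.5×10⁻⁴ = 18.8 MPa.

18.8 MPa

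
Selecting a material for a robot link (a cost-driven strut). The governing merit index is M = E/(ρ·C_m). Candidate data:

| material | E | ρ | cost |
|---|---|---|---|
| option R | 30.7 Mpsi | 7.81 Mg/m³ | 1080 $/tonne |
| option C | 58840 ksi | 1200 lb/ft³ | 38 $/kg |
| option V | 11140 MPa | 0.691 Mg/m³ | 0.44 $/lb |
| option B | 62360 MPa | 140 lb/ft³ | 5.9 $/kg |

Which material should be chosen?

option R

Normalizing units and computing the index:
  option R: E = 211.7 GPa, ρ = 7810 kg/m³, cost = 1.080 $/kg
  option C: E = 405.7 GPa, ρ = 19220 kg/m³, cost = 38.00 $/kg
  option V: E = 11.14 GPa, ρ = 691.0 kg/m³, cost = 0.9700 $/kg
  option B: E = 62.36 GPa, ρ = 2243 kg/m³, cost = 5.900 $/kg
  option R: M = 25.1 MN·m per $
  option V: M = 16.6 MN·m per $
  option B: M = 4.71 MN·m per $
  option C: M = 0.555 MN·m per $
Highest index: option R.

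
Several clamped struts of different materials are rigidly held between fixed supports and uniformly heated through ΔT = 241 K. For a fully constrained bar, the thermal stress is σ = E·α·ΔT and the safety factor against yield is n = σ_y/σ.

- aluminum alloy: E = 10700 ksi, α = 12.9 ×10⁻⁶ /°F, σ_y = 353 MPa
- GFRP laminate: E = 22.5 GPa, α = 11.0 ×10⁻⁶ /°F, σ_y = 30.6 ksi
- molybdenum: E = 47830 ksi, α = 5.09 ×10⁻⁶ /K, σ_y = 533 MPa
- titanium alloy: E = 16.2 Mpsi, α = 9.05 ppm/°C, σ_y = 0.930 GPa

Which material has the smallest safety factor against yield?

aluminum alloy

Converting E to GPa, α to ×10⁻⁶/K, σ_y to MPa, then σ and n for each:
  aluminum alloy: E = 73.77, α = 23.2, σ_y = 353.0 → σ = 413 MPa, n = 0.855
  GFRP laminate: E = 22.50, α = 19.8, σ_y = 211.0 → σ = 107 MPa, n = 1.97
  molybdenum: E = 329.8, α = 5.09, σ_y = 533.0 → σ = 405 MPa, n = 1.32
  titanium alloy: E = 111.7, α = 9.05, σ_y = 930.0 → σ = 244 MPa, n = 3.82
The minimum is aluminum alloy at n = 0.855.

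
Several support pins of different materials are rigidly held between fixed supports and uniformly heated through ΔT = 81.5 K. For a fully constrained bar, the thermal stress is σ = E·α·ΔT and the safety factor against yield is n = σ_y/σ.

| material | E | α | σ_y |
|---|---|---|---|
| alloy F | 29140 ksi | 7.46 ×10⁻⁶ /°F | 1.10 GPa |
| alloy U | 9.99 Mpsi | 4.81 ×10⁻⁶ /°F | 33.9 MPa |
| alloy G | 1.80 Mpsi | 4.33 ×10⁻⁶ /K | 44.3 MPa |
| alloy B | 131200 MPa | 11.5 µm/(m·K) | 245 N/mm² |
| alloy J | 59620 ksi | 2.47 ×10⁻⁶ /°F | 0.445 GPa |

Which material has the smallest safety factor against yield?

alloy U

Converting E to GPa, α to ×10⁻⁶/K, σ_y to MPa, then σ and n for each:
  alloy F: E = 200.9, α = 13.4, σ_y = 1100 → σ = 220 MPa, n = 5.00
  alloy U: E = 68.88, α = 8.66, σ_y = 33.90 → σ = 48.6 MPa, n = 0.697
  alloy G: E = 12.41, α = 4.33, σ_y = 44.30 → σ = 4.38 MPa, n = 10.1
  alloy B: E = 131.2, α = 11.5, σ_y = 245.0 → σ = 123 MPa, n = 1.99
  alloy J: E = 411.1, α = 4.45, σ_y = 445.0 → σ = 149 MPa, n = 2.99
Smallest n: alloy U with n = 0.697.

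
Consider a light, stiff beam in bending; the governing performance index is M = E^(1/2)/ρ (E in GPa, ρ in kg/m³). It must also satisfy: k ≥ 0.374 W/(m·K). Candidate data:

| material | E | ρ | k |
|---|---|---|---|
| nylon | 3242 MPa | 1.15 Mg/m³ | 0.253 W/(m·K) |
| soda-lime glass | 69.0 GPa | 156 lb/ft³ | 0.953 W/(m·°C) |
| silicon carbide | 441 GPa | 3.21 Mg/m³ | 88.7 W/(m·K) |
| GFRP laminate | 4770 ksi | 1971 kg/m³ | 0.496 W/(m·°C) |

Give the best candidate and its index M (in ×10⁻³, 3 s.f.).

Screen on constraints: k ≥ 0.374 W/(m·K). Survivors: soda-lime glass, silicon carbide, GFRP laminate.
Convert each candidate to consistent units, then evaluate M:
  soda-lime glass: E = 69.00 GPa, ρ = 2499 kg/m³
  silicon carbide: E = 441.0 GPa, ρ = 3210 kg/m³
  GFRP laminate: E = 32.89 GPa, ρ = 1971 kg/m³
  silicon carbide: M = 6.54×10⁻³
  soda-lime glass: M = 3.32×10⁻³
  GFRP laminate: M = 2.91×10⁻³
Silicon carbide has the largest M.

silicon carbide, M = 6.54×10⁻³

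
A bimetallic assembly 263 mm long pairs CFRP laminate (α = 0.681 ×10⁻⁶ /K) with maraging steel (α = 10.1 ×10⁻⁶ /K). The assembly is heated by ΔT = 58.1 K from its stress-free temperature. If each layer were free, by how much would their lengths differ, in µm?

Δα = |0.681 − 10.1|×10⁻⁶/K = 9.42×10⁻⁶/K.
ΔL_mismatch = Δα·L·ΔT = 9.42×10⁻⁶ × 263.0 mm × 58.1 K = 144 µm.

144 µm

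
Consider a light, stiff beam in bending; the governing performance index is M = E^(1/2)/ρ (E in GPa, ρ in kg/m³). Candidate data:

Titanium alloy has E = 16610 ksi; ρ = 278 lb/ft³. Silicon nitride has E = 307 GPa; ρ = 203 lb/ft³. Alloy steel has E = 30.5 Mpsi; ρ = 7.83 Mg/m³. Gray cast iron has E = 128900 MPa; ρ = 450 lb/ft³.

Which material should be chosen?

Putting every candidate on a common basis:
  titanium alloy: E = 114.5 GPa, ρ = 4453 kg/m³
  silicon nitride: E = 307.0 GPa, ρ = 3252 kg/m³
  alloy steel: E = 210.3 GPa, ρ = 7830 kg/m³
  gray cast iron: E = 128.9 GPa, ρ = 7208 kg/m³
  silicon nitride: M = 5.39×10⁻³
  titanium alloy: M = 2.40×10⁻³
  alloy steel: M = 1.85×10⁻³
  gray cast iron: M = 1.58×10⁻³
Silicon nitride has the largest M.

silicon nitride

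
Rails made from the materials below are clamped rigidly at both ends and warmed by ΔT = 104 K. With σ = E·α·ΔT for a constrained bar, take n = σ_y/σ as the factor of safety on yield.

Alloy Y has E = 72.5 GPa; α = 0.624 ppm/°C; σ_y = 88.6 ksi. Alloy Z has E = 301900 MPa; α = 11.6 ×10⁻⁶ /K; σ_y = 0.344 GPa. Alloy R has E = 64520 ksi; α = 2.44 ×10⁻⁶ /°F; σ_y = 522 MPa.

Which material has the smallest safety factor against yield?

Converting E to GPa, α to ×10⁻⁶/K, σ_y to MPa, then σ and n for each:
  alloy Y: E = 72.50, α = 0.624, σ_y = 610.9 → σ = 4.70 MPa, n = 130
  alloy Z: E = 301.9, α = 11.6, σ_y = 344.0 → σ = 364 MPa, n = 0.945
  alloy R: E = 444.8, α = 4.39, σ_y = 522.0 → σ = 203 MPa, n = 2.57
Smallest n: alloy Z with n = 0.945.

alloy Z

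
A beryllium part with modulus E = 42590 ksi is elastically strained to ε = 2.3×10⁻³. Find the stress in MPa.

E = 42590 ksi = 293.6 GPa.
σ = E·ε = 293600 MPa × 2.3×10⁻³ = 675 MPa.

675 MPa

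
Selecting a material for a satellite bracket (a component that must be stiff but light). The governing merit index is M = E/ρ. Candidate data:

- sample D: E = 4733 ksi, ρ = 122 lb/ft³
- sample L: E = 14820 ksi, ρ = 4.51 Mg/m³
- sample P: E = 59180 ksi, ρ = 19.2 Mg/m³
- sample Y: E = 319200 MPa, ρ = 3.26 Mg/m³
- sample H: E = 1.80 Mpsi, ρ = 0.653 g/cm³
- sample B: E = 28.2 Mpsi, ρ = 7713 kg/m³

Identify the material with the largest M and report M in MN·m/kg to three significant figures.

After converting to SI:
  sample D: E = 32.63 GPa, ρ = 1954 kg/m³
  sample L: E = 102.2 GPa, ρ = 4510 kg/m³
  sample P: E = 408.0 GPa, ρ = 19200 kg/m³
  sample Y: E = 319.2 GPa, ρ = 3260 kg/m³
  sample H: E = 12.41 GPa, ρ = 653.0 kg/m³
  sample B: E = 194.4 GPa, ρ = 7713 kg/m³
  sample Y: M = 97.9 MN·m/kg
  sample B: M = 25.2 MN·m/kg
  sample L: M = 22.7 MN·m/kg
  sample P: M = 21.3 MN·m/kg
  sample H: M = 19.0 MN·m/kg
  sample D: M = 16.7 MN·m/kg
Sample Y ranks first.

sample Y, M = 97.9 MN·m/kg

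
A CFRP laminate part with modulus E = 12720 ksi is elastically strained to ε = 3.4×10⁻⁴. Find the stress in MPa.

29.8 MPa

E = 12720 ksi = 87.70 GPa.
σ = E·ε = 87700 MPa × 3.4×10⁻⁴ = 29.8 MPa.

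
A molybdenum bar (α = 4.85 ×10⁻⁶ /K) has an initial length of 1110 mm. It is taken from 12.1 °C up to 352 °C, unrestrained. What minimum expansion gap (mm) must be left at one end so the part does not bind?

ΔT = 352 − 12.1 = 339.9 K.
ΔL = α·L₀·ΔT = 4.85×10⁻⁶ × 1110 mm × 339.9 K = 1.83 mm.

1.83 mm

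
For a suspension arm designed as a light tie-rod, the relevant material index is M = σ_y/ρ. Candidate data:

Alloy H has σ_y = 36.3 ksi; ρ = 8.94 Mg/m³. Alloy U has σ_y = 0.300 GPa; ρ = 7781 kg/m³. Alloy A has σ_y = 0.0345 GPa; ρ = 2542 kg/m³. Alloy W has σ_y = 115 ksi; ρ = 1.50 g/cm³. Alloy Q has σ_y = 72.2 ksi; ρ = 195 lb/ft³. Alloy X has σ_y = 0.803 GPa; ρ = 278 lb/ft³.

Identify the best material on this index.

Convert each candidate to consistent units, then evaluate M:
  alloy H: σ_y = 250.3 MPa, ρ = 8940 kg/m³
  alloy U: σ_y = 300.0 MPa, ρ = 7781 kg/m³
  alloy A: σ_y = 34.50 MPa, ρ = 2542 kg/m³
  alloy W: σ_y = 792.9 MPa, ρ = 1500 kg/m³
  alloy Q: σ_y = 497.8 MPa, ρ = 3124 kg/m³
  alloy X: σ_y = 803.0 MPa, ρ = 4453 kg/m³
  alloy W: M = 529 kN·m/kg
  alloy X: M = 180 kN·m/kg
  alloy Q: M = 159 kN·m/kg
  alloy U: M = 38.6 kN·m/kg
  alloy H: M = 28.0 kN·m/kg
  alloy A: M = 13.6 kN·m/kg
Alloy W has the largest M.

alloy W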